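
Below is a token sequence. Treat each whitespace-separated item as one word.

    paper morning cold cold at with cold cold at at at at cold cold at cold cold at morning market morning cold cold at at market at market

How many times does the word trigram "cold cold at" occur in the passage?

5

Scanning the 26 overlapping trigram windows for "cold cold at":
  position 3–5: cold cold at
  position 7–9: cold cold at
  position 13–15: cold cold at
  position 16–18: cold cold at
  position 22–24: cold cold at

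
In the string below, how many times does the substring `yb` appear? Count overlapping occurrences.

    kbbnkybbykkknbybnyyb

3

Sliding a length-2 window over the 20 characters (19 positions):
  position 6–7: yb
  position 15–16: yb
  position 19–20: yb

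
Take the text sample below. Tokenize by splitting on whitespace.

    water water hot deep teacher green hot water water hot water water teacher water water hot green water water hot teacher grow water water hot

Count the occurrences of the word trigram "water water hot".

Scanning the 23 overlapping trigram windows for "water water hot":
  position 1–3: water water hot
  position 8–10: water water hot
  position 14–16: water water hot
  position 18–20: water water hot
  position 23–25: water water hot

5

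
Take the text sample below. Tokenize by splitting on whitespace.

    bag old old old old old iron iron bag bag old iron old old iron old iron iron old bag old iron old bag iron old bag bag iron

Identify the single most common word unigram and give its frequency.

Unigram frequencies (highest first):
  old: 13
  iron: 9
  bag: 7

"old", 13 times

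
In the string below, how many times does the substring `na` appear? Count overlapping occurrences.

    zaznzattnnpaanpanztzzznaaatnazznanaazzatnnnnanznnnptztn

5

Sliding a length-2 window over the 55 characters (54 positions):
  position 23–24: na
  position 28–29: na
  position 32–33: na
  position 34–35: na
  position 44–45: na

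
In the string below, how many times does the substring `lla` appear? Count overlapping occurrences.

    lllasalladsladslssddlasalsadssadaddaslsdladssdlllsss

2

Sliding a length-3 window over the 52 characters (50 positions):
  position 2–4: lla
  position 7–9: lla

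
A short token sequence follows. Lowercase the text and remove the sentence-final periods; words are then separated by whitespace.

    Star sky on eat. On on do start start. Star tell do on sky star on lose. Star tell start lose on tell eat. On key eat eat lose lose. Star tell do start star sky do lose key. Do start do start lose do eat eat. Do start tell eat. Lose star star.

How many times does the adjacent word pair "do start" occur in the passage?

5

Scanning the 53 overlapping bigram windows for "do start":
  position 7–8: do start
  position 33–34: do start
  position 40–41: do start
  position 42–43: do start
  position 48–49: do start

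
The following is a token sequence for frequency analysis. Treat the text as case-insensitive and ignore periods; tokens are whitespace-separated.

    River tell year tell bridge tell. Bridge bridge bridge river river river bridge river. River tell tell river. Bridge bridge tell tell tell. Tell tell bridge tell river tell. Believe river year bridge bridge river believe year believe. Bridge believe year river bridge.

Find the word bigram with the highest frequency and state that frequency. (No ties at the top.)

Bigram frequencies (highest first):
  tell tell: 5
  bridge bridge: 4
  river tell: 3
  tell bridge: 3
  bridge tell: 3
  bridge river: 3
  … (15 more, each ≤ 3)

"tell tell", 5 times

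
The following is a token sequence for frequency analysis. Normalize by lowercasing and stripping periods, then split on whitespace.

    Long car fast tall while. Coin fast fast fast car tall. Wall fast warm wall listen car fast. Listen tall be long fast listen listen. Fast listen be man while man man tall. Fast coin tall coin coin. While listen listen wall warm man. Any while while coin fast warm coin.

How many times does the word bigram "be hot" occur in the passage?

Scanning the 50 overlapping bigram windows for "be hot":
  (none found)

0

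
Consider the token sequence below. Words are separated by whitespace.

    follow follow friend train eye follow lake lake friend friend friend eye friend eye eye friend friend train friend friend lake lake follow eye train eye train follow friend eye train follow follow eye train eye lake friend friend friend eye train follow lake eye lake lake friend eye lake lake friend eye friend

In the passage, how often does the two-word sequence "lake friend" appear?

4

Scanning the 53 overlapping bigram windows for "lake friend":
  position 8–9: lake friend
  position 37–38: lake friend
  position 47–48: lake friend
  position 51–52: lake friend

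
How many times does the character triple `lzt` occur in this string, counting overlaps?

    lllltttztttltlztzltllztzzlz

2

Sliding a length-3 window over the 27 characters (25 positions):
  position 14–16: lzt
  position 21–23: lzt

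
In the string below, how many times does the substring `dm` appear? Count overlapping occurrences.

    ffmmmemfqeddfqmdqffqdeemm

0

Sliding a length-2 window over the 25 characters (24 positions):
  (no match at any position)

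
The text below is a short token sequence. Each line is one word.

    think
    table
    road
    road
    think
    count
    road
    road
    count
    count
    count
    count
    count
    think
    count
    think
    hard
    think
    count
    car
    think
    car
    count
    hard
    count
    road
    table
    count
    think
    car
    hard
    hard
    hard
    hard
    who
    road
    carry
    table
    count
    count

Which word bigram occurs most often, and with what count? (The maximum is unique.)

Bigram frequencies (highest first):
  count count: 5
  think count: 3
  count think: 3
  hard hard: 3
  road road: 2
  count road: 2
  … (19 more, each ≤ 2)

"count count", 5 times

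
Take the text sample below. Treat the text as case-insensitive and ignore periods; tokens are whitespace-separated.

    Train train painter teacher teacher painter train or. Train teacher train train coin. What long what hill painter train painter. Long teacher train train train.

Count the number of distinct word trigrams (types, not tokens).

22

25 tokens → 23 trigram windows in total.
Repeated trigrams (each contributes count−1 duplicates):
  teacher train train: 2
1 duplicate windows → 23 − 1 = 22 distinct.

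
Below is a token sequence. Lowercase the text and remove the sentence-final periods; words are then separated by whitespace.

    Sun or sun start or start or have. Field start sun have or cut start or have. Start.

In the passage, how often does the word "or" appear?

5

Scanning the 18 tokens for "or":
  position 2: or
  position 5: or
  position 7: or
  position 13: or
  position 16: or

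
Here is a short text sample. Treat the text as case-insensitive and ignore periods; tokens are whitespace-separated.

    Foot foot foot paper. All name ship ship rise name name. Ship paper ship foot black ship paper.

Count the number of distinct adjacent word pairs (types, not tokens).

18 tokens → 17 bigram windows in total.
Repeated bigrams (each contributes count−1 duplicates):
  foot foot: 2
  name ship: 2
  ship paper: 2
3 duplicate windows → 17 − 3 = 14 distinct.

14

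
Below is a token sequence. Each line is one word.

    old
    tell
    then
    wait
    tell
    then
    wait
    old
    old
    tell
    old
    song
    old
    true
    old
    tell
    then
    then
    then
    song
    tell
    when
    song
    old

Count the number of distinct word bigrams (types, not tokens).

24 tokens → 23 bigram windows in total.
Repeated bigrams (each contributes count−1 duplicates):
  old tell: 3
  tell then: 3
  song old: 2
  then then: 2
  then wait: 2
7 duplicate windows → 23 − 7 = 16 distinct.

16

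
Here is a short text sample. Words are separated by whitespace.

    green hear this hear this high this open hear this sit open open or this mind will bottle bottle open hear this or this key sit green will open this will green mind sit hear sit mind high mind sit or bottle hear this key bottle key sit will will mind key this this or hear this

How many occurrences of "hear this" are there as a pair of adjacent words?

Scanning the 56 overlapping bigram windows for "hear this":
  position 2–3: hear this
  position 4–5: hear this
  position 9–10: hear this
  position 21–22: hear this
  position 43–44: hear this
  position 56–57: hear this

6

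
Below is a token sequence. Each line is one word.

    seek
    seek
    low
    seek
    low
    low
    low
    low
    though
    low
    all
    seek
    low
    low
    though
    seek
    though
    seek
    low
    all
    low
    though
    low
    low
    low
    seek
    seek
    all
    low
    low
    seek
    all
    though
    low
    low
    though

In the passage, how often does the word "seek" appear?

Scanning the 36 tokens for "seek":
  position 1: seek
  position 2: seek
  position 4: seek
  position 12: seek
  position 16: seek
  position 18: seek
  position 26: seek
  position 27: seek
  position 31: seek

9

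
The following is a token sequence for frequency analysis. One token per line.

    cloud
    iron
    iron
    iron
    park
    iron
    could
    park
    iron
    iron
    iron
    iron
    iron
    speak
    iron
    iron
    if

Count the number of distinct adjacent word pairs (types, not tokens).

9

17 tokens → 16 bigram windows in total.
Repeated bigrams (each contributes count−1 duplicates):
  iron iron: 7
  park iron: 2
7 duplicate windows → 16 − 7 = 9 distinct.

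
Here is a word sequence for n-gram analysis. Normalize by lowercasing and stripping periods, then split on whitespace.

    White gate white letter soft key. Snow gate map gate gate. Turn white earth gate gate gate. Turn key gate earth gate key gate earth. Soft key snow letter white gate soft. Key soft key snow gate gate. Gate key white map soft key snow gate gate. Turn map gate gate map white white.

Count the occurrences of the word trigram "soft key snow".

Scanning the 52 overlapping trigram windows for "soft key snow":
  position 5–7: soft key snow
  position 26–28: soft key snow
  position 34–36: soft key snow
  position 43–45: soft key snow

4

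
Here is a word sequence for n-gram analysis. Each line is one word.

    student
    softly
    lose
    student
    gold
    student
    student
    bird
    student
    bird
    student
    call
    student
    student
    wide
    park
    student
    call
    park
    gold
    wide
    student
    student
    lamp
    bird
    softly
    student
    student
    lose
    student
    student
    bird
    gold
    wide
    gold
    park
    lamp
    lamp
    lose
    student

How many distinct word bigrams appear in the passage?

28

40 tokens → 39 bigram windows in total.
Repeated bigrams (each contributes count−1 duplicates):
  student student: 5
  lose student: 3
  student bird: 3
  bird student: 2
  gold wide: 2
  student call: 2
11 duplicate windows → 39 − 11 = 28 distinct.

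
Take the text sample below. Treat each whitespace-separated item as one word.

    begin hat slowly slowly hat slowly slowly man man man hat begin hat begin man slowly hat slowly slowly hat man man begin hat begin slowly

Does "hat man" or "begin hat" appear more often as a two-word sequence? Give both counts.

"hat man": 1 occurrence
"begin hat": 3 occurrences

"begin hat" (3 vs 1)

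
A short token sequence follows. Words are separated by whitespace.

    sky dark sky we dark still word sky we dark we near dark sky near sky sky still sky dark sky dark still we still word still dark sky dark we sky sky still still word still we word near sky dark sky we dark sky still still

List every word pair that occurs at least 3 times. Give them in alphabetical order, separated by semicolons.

dark sky; sky dark; sky still; sky we; still word; we dark

Bigram counts meeting the condition (at least 3 times):
  dark sky: 6
  sky dark: 5
  sky still: 3
  sky we: 3
  still word: 3
  we dark: 3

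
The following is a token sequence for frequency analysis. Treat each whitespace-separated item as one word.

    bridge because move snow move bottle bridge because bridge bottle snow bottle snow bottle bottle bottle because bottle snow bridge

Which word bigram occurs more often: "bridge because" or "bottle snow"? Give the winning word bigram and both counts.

"bottle snow" (3 vs 2)

"bridge because": 2 occurrences
"bottle snow": 3 occurrences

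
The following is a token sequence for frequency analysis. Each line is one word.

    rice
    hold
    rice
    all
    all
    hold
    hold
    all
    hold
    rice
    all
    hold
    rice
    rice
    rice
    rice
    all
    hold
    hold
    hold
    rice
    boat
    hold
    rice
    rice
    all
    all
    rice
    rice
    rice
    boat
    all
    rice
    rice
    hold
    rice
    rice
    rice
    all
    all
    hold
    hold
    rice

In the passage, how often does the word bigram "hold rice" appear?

7

Scanning the 42 overlapping bigram windows for "hold rice":
  position 2–3: hold rice
  position 9–10: hold rice
  position 12–13: hold rice
  position 20–21: hold rice
  position 23–24: hold rice
  position 35–36: hold rice
  position 42–43: hold rice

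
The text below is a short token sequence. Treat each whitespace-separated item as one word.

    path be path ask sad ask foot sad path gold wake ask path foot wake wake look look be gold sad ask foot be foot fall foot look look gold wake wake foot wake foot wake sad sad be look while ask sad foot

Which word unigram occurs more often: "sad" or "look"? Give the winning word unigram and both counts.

"sad": 6 occurrences
"look": 5 occurrences

"sad" (6 vs 5)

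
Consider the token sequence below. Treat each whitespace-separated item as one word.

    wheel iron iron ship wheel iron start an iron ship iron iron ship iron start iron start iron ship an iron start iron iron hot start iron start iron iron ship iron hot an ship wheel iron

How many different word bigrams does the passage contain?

14

37 tokens → 36 bigram windows in total.
Repeated bigrams (each contributes count−1 duplicates):
  iron ship: 5
  iron start: 5
  start iron: 5
  iron iron: 4
  ship iron: 3
  wheel iron: 3
  an iron: 2
  iron hot: 2
  … (1 more repeated)
22 duplicate windows → 36 − 22 = 14 distinct.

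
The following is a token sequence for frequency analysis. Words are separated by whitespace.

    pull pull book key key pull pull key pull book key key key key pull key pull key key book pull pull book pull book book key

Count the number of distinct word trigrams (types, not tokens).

27 tokens → 25 trigram windows in total.
Repeated trigrams (each contributes count−1 duplicates):
  book key key: 2
  key key key: 2
  key key pull: 2
  key pull key: 2
  pull book key: 2
  pull key pull: 2
  pull pull book: 2
7 duplicate windows → 25 − 7 = 18 distinct.

18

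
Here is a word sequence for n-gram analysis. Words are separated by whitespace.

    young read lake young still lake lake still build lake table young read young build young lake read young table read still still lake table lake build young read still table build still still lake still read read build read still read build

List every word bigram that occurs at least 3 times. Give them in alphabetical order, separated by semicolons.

read still; still lake; young read

Bigram counts meeting the condition (at least 3 times):
  read still: 3
  still lake: 3
  young read: 3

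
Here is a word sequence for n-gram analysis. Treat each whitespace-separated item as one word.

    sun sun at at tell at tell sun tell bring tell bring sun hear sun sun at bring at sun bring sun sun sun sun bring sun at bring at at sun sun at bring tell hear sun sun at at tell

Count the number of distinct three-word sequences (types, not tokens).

29

42 tokens → 40 trigram windows in total.
Repeated trigrams (each contributes count−1 duplicates):
  sun sun at: 4
  sun at bring: 3
  at at tell: 2
  at bring at: 2
  hear sun sun: 2
  sun at at: 2
  sun bring sun: 2
  sun sun sun: 2
11 duplicate windows → 40 − 11 = 29 distinct.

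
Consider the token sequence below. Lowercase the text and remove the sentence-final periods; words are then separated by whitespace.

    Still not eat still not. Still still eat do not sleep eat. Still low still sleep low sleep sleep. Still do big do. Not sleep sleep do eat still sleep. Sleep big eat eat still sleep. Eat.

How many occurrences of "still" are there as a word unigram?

Scanning the 37 tokens for "still":
  position 1: still
  position 4: still
  position 6: still
  position 7: still
  position 13: still
  position 15: still
  position 20: still
  position 29: still
  position 35: still

9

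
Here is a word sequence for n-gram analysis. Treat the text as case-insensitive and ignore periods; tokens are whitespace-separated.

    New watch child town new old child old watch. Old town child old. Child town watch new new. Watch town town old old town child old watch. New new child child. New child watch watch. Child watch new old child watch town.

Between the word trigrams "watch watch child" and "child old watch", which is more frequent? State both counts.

"watch watch child": 1 occurrence
"child old watch": 2 occurrences

"child old watch" (2 vs 1)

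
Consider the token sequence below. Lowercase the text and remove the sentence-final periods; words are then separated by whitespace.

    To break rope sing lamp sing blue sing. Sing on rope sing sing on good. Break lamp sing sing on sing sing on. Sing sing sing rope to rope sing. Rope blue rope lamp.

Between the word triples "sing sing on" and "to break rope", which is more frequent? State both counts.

"sing sing on" (4 vs 1)

"sing sing on": 4 occurrences
"to break rope": 1 occurrence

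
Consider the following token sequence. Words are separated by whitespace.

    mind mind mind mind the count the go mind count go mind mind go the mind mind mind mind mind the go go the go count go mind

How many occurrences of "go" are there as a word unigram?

Scanning the 28 tokens for "go":
  position 8: go
  position 11: go
  position 14: go
  position 22: go
  position 23: go
  position 25: go
  position 27: go

7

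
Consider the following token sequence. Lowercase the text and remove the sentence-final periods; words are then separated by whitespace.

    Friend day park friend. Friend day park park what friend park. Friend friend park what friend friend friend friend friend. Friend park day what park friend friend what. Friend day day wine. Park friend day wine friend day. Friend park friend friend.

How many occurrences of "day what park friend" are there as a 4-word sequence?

1

Scanning the 39 overlapping 4-gram windows for "day what park friend":
  position 23–26: day what park friend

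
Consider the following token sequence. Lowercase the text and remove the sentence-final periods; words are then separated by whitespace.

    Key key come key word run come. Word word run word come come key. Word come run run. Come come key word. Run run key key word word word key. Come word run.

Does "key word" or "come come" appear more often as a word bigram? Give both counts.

"key word" (4 vs 2)

"key word": 4 occurrences
"come come": 2 occurrences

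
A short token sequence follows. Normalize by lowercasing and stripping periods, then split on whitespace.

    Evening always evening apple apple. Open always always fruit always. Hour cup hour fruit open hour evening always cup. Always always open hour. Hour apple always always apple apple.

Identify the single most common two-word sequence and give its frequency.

Bigram frequencies (highest first):
  always always: 3
  evening always: 2
  apple apple: 2
  open hour: 2
  always evening: 1
  evening apple: 1
  … (17 more, each ≤ 1)

"always always", 3 times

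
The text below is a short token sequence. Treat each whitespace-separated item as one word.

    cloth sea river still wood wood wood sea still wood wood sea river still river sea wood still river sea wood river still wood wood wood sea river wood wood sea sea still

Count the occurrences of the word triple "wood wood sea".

Scanning the 31 overlapping trigram windows for "wood wood sea":
  position 6–8: wood wood sea
  position 10–12: wood wood sea
  position 25–27: wood wood sea
  position 29–31: wood wood sea

4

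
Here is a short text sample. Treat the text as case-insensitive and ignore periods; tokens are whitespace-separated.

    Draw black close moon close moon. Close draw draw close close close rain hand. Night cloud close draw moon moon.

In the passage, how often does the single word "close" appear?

7

Scanning the 20 tokens for "close":
  position 3: close
  position 5: close
  position 7: close
  position 10: close
  position 11: close
  position 12: close
  position 17: close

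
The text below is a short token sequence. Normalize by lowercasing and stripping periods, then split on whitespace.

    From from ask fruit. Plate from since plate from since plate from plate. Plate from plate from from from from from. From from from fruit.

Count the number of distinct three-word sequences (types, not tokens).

14

25 tokens → 23 trigram windows in total.
Repeated trigrams (each contributes count−1 duplicates):
  from from from: 6
  from since plate: 2
  plate from plate: 2
  plate from since: 2
  since plate from: 2
9 duplicate windows → 23 − 9 = 14 distinct.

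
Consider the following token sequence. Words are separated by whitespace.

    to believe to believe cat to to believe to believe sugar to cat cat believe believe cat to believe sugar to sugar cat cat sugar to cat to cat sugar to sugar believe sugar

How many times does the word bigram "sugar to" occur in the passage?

4

Scanning the 33 overlapping bigram windows for "sugar to":
  position 11–12: sugar to
  position 20–21: sugar to
  position 25–26: sugar to
  position 30–31: sugar to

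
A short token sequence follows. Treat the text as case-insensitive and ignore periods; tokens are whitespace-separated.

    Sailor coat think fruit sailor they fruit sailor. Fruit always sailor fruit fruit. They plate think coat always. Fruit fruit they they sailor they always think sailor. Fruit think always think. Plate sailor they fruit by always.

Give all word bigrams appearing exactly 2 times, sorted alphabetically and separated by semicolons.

always think; fruit fruit; fruit sailor; fruit they; they fruit

Bigram counts meeting the condition (exactly 2 times):
  always think: 2
  fruit fruit: 2
  fruit sailor: 2
  fruit they: 2
  they fruit: 2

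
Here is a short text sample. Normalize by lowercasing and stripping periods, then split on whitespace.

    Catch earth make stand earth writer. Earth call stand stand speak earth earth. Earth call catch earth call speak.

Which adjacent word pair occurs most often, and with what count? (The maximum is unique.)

"earth call", 3 times

Bigram frequencies (highest first):
  earth call: 3
  catch earth: 2
  earth earth: 2
  earth make: 1
  make stand: 1
  stand earth: 1
  … (8 more, each ≤ 1)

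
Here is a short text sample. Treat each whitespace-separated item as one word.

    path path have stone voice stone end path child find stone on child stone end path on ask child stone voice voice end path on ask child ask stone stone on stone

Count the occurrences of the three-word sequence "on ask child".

Scanning the 30 overlapping trigram windows for "on ask child":
  position 17–19: on ask child
  position 25–27: on ask child

2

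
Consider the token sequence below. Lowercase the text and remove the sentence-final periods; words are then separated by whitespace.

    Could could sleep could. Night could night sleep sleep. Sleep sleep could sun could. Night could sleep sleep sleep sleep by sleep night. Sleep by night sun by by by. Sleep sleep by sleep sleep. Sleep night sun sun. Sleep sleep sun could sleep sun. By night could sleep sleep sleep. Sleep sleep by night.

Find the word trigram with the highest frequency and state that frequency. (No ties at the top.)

"sleep sleep sleep", 8 times

Trigram frequencies (highest first):
  sleep sleep sleep: 8
  sleep sleep by: 3
  could night could: 2
  night could sleep: 2
  could sleep sleep: 2
  sleep by sleep: 2
  … (32 more, each ≤ 2)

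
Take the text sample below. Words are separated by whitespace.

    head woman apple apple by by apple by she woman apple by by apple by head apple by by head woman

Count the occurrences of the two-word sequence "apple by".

5

Scanning the 20 overlapping bigram windows for "apple by":
  position 4–5: apple by
  position 7–8: apple by
  position 11–12: apple by
  position 14–15: apple by
  position 17–18: apple by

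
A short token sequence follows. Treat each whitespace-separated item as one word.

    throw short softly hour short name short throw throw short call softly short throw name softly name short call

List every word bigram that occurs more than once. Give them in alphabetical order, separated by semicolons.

name short; short call; short throw; throw short

Bigram counts meeting the condition (more than once):
  name short: 2
  short call: 2
  short throw: 2
  throw short: 2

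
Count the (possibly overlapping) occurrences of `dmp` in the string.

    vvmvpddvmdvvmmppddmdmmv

0

Sliding a length-3 window over the 23 characters (21 positions):
  (no match at any position)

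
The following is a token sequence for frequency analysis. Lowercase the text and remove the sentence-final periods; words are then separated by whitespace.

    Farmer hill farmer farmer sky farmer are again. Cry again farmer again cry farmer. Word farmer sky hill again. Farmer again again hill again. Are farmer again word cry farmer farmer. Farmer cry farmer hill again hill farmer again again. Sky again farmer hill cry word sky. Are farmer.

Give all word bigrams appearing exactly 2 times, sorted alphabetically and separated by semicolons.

Bigram counts meeting the condition (exactly 2 times):
  again again: 2
  again cry: 2
  again hill: 2
  are farmer: 2
  farmer sky: 2
  hill farmer: 2

again again; again cry; again hill; are farmer; farmer sky; hill farmer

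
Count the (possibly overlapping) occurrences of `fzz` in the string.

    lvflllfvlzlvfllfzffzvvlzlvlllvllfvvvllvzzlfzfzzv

Sliding a length-3 window over the 48 characters (46 positions):
  position 45–47: fzz

1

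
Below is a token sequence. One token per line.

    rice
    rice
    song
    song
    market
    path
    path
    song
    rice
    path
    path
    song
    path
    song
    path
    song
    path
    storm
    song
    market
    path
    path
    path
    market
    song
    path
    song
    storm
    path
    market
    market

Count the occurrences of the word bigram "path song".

Scanning the 30 overlapping bigram windows for "path song":
  position 7–8: path song
  position 11–12: path song
  position 13–14: path song
  position 15–16: path song
  position 26–27: path song

5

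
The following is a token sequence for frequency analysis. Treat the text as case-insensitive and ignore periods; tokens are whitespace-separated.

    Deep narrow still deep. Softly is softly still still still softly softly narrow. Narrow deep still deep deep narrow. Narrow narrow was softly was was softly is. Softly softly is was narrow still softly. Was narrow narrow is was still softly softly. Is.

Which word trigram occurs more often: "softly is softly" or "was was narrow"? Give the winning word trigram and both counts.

"softly is softly" (2 vs 0)

"softly is softly": 2 occurrences
"was was narrow": 0 occurrences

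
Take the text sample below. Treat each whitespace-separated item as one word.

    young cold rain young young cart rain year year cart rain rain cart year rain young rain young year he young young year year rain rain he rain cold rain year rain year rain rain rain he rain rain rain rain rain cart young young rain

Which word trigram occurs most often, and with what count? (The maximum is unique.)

"rain rain rain", 4 times

Trigram frequencies (highest first):
  rain rain rain: 4
  rain rain cart: 2
  year rain rain: 2
  rain rain he: 2
  rain he rain: 2
  rain year rain: 2
  … (30 more, each ≤ 1)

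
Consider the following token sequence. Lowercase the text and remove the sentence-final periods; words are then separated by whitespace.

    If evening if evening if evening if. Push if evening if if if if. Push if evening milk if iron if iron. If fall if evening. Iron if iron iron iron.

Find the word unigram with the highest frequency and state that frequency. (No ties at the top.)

Unigram frequencies (highest first):
  if: 15
  evening: 6
  iron: 6
  push: 2
  milk: 1
  fall: 1

"if", 15 times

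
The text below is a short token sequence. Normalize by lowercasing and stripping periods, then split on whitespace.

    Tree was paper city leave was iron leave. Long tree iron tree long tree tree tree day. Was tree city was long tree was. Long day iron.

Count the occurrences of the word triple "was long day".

1

Scanning the 25 overlapping trigram windows for "was long day":
  position 24–26: was long day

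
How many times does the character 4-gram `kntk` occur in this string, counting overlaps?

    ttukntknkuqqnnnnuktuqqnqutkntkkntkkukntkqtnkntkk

Sliding a length-4 window over the 48 characters (45 positions):
  position 4–7: kntk
  position 27–30: kntk
  position 31–34: kntk
  position 37–40: kntk
  position 44–47: kntk

5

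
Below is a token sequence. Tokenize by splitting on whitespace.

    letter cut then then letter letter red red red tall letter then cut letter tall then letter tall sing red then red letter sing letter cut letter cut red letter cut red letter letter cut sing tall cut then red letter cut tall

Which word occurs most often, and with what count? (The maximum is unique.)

Unigram frequencies (highest first):
  letter: 13
  cut: 8
  red: 8
  then: 6
  tall: 5
  sing: 3

"letter", 13 times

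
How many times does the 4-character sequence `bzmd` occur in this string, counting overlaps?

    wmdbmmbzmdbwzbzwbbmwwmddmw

Sliding a length-4 window over the 26 characters (23 positions):
  position 7–10: bzmd

1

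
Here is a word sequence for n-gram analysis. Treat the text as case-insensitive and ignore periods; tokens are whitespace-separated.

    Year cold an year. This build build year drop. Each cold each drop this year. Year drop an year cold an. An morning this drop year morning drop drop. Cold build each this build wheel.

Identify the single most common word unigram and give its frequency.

"year", 7 times

Unigram frequencies (highest first):
  year: 7
  drop: 6
  cold: 4
  an: 4
  this: 4
  build: 4
  … (3 more, each ≤ 3)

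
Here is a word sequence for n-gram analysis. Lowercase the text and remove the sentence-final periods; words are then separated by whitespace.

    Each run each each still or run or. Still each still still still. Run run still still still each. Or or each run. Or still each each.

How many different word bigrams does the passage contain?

16

27 tokens → 26 bigram windows in total.
Repeated bigrams (each contributes count−1 duplicates):
  still still: 4
  still each: 3
  each each: 2
  each run: 2
  each still: 2
  or still: 2
  run or: 2
10 duplicate windows → 26 − 10 = 16 distinct.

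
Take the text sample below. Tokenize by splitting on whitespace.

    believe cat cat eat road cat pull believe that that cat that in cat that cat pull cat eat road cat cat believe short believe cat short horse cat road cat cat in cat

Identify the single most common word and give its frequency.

Unigram frequencies (highest first):
  cat: 14
  believe: 4
  that: 4
  road: 3
  eat: 2
  pull: 2
  … (3 more, each ≤ 2)

"cat", 14 times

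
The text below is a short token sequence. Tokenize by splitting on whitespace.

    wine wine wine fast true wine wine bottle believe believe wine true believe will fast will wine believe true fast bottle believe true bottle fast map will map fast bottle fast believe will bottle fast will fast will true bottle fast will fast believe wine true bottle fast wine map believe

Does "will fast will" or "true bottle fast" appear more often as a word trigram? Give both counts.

"will fast will": 2 occurrences
"true bottle fast": 3 occurrences

"true bottle fast" (3 vs 2)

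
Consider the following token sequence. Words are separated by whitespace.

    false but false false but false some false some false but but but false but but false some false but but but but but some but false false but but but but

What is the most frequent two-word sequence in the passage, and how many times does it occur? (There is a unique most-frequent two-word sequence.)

Bigram frequencies (highest first):
  but but: 10
  false but: 6
  but false: 5
  false some: 3
  some false: 3
  false false: 2
  … (2 more, each ≤ 1)

"but but", 10 times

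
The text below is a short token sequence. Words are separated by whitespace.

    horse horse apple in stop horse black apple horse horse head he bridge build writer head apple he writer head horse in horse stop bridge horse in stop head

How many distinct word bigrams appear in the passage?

24

29 tokens → 28 bigram windows in total.
Repeated bigrams (each contributes count−1 duplicates):
  horse horse: 2
  horse in: 2
  in stop: 2
  writer head: 2
4 duplicate windows → 28 − 4 = 24 distinct.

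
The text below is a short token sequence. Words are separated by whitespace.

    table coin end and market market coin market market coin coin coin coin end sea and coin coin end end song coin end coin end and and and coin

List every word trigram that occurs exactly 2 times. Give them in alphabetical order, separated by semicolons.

Trigram counts meeting the condition (exactly 2 times):
  coin coin coin: 2
  coin coin end: 2
  coin end and: 2
  market market coin: 2

coin coin coin; coin coin end; coin end and; market market coin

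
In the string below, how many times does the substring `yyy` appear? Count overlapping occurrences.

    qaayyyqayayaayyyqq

2

Sliding a length-3 window over the 18 characters (16 positions):
  position 4–6: yyy
  position 14–16: yyy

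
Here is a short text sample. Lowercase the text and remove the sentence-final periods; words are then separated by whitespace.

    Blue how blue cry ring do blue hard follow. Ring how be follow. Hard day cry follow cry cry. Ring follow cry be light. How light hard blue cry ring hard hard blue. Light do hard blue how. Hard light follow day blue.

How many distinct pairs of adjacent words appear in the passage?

35

43 tokens → 42 bigram windows in total.
Repeated bigrams (each contributes count−1 duplicates):
  cry ring: 3
  hard blue: 3
  blue cry: 2
  blue how: 2
  follow cry: 2
7 duplicate windows → 42 − 7 = 35 distinct.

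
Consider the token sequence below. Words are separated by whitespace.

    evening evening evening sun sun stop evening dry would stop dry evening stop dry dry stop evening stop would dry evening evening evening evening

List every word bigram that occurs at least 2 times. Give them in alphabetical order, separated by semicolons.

Bigram counts meeting the condition (at least 2 times):
  dry evening: 2
  evening evening: 5
  evening stop: 2
  stop dry: 2
  stop evening: 2

dry evening; evening evening; evening stop; stop dry; stop evening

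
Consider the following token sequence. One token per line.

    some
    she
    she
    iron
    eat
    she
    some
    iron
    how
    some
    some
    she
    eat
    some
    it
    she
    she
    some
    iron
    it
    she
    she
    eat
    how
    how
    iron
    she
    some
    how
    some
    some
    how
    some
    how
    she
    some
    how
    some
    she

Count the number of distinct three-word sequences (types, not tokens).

39 tokens → 37 trigram windows in total.
Repeated trigrams (each contributes count−1 duplicates):
  some how some: 3
  how some some: 2
  it she she: 2
  she some how: 2
  she some iron: 2
6 duplicate windows → 37 − 6 = 31 distinct.

31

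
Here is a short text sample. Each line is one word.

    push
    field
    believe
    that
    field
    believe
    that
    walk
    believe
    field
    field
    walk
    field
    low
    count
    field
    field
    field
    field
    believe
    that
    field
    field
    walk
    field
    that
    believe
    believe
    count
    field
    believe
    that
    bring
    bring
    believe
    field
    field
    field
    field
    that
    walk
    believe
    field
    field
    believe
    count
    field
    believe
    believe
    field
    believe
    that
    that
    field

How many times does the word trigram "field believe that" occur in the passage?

5

Scanning the 52 overlapping trigram windows for "field believe that":
  position 2–4: field believe that
  position 5–7: field believe that
  position 19–21: field believe that
  position 30–32: field believe that
  position 50–52: field believe that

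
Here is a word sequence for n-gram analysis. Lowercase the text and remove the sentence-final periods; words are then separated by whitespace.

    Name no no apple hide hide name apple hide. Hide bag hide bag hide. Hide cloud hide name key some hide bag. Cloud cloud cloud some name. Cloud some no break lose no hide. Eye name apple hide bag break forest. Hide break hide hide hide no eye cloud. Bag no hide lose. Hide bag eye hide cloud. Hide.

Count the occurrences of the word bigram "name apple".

2

Scanning the 58 overlapping bigram windows for "name apple":
  position 7–8: name apple
  position 36–37: name apple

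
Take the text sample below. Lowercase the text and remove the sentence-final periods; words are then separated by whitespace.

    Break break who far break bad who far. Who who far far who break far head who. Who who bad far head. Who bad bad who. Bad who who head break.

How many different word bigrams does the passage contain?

18

31 tokens → 30 bigram windows in total.
Repeated bigrams (each contributes count−1 duplicates):
  who who: 4
  bad who: 3
  who bad: 3
  who far: 3
  far head: 2
  far who: 2
  head who: 2
12 duplicate windows → 30 − 12 = 18 distinct.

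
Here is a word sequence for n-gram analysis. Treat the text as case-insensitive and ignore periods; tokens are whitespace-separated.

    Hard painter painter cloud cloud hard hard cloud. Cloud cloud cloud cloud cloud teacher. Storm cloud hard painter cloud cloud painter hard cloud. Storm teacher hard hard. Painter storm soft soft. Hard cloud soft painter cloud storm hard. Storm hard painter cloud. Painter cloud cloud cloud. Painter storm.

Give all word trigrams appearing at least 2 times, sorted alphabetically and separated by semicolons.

Trigram counts meeting the condition (at least 2 times):
  cloud cloud cloud: 5
  cloud cloud painter: 2
  hard painter cloud: 2
  painter cloud cloud: 3

cloud cloud cloud; cloud cloud painter; hard painter cloud; painter cloud cloud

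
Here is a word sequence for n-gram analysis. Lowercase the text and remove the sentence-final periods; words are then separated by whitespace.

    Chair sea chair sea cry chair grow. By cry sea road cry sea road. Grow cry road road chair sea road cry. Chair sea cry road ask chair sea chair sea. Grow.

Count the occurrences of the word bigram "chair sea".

6

Scanning the 31 overlapping bigram windows for "chair sea":
  position 1–2: chair sea
  position 3–4: chair sea
  position 19–20: chair sea
  position 23–24: chair sea
  position 28–29: chair sea
  position 30–31: chair sea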